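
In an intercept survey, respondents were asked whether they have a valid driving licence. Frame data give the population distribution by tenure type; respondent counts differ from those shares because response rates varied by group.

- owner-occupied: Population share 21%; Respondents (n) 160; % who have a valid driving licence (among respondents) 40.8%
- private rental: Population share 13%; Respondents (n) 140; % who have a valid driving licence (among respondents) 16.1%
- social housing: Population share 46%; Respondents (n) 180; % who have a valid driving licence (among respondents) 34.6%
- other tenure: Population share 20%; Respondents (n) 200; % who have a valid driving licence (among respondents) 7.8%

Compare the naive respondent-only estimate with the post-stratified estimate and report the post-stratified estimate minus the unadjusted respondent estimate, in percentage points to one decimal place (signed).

+3.8 percentage points

Unadjusted (pooled respondent) estimate weights by respondent counts:
  (160/680)×40.8 + (140/680)×16.1 + (180/680)×34.6 + (200/680)×7.8 = 24.3676%
Reweighting by population tenure type shares:
  0.21×40.8 + 0.13×16.1 + 0.46×34.6 + 0.2×7.8 = 28.137%
Difference = 28.137 − 24.3676 = 3.7694 pp.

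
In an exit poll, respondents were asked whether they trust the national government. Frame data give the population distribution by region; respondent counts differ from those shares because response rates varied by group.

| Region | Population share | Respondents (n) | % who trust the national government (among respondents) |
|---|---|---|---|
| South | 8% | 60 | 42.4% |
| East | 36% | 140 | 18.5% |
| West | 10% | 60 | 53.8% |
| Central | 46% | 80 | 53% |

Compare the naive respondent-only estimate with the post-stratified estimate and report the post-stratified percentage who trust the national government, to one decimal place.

Unadjusted (pooled respondent) estimate weights by respondent counts:
  (60/340)×42.4 + (140/340)×18.5 + (60/340)×53.8 + (80/340)×53 = 37.0647%
Post-stratified estimate weights by population shares:
  0.08×42.4 + 0.36×18.5 + 0.1×53.8 + 0.46×53 = 39.812%

39.8%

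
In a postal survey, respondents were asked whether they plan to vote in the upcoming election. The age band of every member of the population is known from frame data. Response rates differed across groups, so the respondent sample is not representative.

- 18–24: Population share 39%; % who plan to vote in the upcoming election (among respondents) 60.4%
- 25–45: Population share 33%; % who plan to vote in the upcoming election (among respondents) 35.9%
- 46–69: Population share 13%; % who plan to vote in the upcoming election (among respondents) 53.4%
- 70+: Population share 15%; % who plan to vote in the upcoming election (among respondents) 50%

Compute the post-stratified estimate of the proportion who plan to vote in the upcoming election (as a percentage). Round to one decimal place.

Each cell contributes population-share × respondent value:
  18–24: 0.39 × 60.4 = 23.556
  25–45: 0.33 × 35.9 = 11.847
  46–69: 0.13 × 53.4 = 6.942
  70+: 0.15 × 50 = 7.5
Post-stratified estimate = 49.845 → 49.8%.

49.8%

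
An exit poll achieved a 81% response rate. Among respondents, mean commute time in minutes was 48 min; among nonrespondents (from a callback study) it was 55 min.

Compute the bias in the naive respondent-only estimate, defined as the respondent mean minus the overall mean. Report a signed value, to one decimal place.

-1.3

Nonresponse fraction = 1 − 0.81 = 0.19.
Bias = (nonresponse fraction) × (respondent mean − nonrespondent mean)
     = 0.19 × (48 − 55) = 0.19 × -7 = -1.33.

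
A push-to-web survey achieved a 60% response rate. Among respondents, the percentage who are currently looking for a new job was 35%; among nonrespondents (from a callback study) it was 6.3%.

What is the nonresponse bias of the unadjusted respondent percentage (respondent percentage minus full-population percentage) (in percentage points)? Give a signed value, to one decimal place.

+11.5 percentage points

Nonresponse fraction = 1 − 0.6 = 0.4.
Bias = (nonresponse fraction) × (respondent percentage − nonrespondent percentage)
     = 0.4 × (35 − 6.3) = 0.4 × 28.7 = 11.48.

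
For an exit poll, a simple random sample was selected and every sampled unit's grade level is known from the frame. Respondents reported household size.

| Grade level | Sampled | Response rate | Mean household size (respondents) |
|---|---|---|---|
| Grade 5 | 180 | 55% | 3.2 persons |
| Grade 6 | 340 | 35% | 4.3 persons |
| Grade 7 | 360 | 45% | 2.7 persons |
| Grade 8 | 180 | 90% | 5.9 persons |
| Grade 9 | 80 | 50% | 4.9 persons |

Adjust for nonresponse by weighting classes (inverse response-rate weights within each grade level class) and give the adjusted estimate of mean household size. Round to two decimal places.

3.92

With weight = n_sampled/n_responded per class, the weighted class total is n_sampled:
  Grade 5: 180 × 3.2 = 576
  Grade 6: 340 × 4.3 = 1462
  Grade 7: 360 × 2.7 = 972
  Grade 8: 180 × 5.9 = 1062
  Grade 9: 80 × 4.9 = 392
Adjusted estimate = 4464 / 1,140 = 3.91579 → 3.92.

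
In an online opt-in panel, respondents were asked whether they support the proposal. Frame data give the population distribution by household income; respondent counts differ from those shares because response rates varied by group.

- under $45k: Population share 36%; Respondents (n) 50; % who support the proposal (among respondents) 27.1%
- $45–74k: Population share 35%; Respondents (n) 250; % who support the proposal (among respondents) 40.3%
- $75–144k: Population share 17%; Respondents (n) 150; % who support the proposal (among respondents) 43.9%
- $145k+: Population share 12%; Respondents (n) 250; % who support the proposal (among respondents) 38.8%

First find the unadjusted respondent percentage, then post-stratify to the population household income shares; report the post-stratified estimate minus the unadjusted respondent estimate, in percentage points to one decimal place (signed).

-3.6 percentage points

Without adjustment, the pooled respondent share is:
  (50/700)×27.1 + (250/700)×40.3 + (150/700)×43.9 + (250/700)×38.8 = 39.5929%
Post-stratifying to population shares instead:
  0.36×27.1 + 0.35×40.3 + 0.17×43.9 + 0.12×38.8 = 35.98%
Difference = 35.98 − 39.5929 = -3.6129 pp.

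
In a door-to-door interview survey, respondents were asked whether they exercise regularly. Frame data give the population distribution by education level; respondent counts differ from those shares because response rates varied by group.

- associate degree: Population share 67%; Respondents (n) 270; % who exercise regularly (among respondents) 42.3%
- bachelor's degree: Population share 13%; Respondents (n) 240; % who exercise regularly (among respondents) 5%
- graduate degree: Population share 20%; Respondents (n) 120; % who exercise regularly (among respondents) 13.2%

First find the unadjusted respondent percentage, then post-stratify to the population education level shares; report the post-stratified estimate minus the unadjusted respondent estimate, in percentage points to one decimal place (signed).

+9.1 percentage points

Without adjustment, the pooled respondent share is:
  (270/630)×42.3 + (240/630)×5 + (120/630)×13.2 = 22.5476%
Reweighting by population education level shares:
  0.67×42.3 + 0.13×5 + 0.2×13.2 = 31.631%
Difference = 31.631 − 22.5476 = 9.0834 pp.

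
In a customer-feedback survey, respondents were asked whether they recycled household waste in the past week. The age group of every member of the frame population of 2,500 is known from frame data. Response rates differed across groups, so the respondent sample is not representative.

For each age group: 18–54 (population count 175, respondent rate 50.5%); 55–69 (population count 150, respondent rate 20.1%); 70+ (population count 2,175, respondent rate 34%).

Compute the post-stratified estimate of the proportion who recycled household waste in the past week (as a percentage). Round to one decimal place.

34.3%

Post-stratification weights by population share, not respondent share:
  18–54: (175/2,500) × 50.5 = 3.535
  55–69: (150/2,500) × 20.1 = 1.206
  70+: (2,175/2,500) × 34 = 29.58
Post-stratified estimate = 34.321 → 34.3%.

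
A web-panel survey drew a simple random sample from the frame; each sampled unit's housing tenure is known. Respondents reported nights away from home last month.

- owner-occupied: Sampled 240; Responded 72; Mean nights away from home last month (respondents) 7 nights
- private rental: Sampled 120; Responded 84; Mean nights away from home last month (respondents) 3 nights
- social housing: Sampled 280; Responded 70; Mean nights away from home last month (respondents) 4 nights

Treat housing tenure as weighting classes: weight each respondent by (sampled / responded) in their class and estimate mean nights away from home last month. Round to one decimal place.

4.9

Class response rates: owner-occupied 72/240 = 30%, private rental 84/120 = 70%, social housing 70/280 = 25%.
With weight = n_sampled/n_responded per class, the weighted class total is n_sampled:
  owner-occupied: 240 × 7 = 1680
  private rental: 120 × 3 = 360
  social housing: 280 × 4 = 1120
Adjusted estimate = 3160 / 640 = 4.9375 → 4.9.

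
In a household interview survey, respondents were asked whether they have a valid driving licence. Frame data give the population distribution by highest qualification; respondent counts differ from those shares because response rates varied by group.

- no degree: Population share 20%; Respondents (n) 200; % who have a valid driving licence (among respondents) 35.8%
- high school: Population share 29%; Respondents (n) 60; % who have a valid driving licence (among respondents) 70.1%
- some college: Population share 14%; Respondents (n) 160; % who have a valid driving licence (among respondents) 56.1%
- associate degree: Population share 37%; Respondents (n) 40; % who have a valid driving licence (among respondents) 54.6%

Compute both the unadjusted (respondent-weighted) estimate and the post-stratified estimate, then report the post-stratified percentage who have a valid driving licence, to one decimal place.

55.5%

Unadjusted (pooled respondent) estimate weights by respondent counts:
  (200/460)×35.8 + (60/460)×70.1 + (160/460)×56.1 + (40/460)×54.6 = 48.9696%
Reweighting by population highest qualification shares:
  0.2×35.8 + 0.29×70.1 + 0.14×56.1 + 0.37×54.6 = 55.545%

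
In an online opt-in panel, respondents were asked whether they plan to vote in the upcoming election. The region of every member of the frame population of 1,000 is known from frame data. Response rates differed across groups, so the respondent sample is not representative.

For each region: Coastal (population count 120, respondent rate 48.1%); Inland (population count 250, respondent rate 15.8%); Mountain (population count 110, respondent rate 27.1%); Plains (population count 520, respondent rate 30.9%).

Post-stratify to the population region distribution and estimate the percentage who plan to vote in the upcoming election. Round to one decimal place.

Weight each group's respondent value by its population share:
  Coastal: (120/1,000) × 48.1 = 5.772
  Inland: (250/1,000) × 15.8 = 3.95
  Mountain: (110/1,000) × 27.1 = 2.981
  Plains: (520/1,000) × 30.9 = 16.068
Post-stratified estimate = 28.771 → 28.8%.

28.8%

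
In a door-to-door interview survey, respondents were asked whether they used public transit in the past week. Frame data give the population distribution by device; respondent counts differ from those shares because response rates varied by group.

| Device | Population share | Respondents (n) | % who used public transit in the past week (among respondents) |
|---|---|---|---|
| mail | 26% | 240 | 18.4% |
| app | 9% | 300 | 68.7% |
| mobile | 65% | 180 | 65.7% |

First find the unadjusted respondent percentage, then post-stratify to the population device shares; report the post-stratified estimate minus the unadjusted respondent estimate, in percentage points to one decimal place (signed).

Naive respondent-only estimate (weights = respondent counts):
  (240/720)×18.4 + (300/720)×68.7 + (180/720)×65.7 = 51.1833%
Post-stratifying to population shares instead:
  0.26×18.4 + 0.09×68.7 + 0.65×65.7 = 53.672%
Difference = 53.672 − 51.1833 = 2.4887 pp.

+2.5 percentage points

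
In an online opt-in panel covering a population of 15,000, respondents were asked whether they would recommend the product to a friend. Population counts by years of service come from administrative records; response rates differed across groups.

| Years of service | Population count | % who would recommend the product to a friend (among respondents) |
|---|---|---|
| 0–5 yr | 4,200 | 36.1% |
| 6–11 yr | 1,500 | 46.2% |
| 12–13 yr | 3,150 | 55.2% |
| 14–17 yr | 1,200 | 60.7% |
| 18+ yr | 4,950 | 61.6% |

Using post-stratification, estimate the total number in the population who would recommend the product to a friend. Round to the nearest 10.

7,730

Estimated count per cell = population count × respondent percentage:
  0–5 yr: 4,200 × 36.1% = 1516.2
  6–11 yr: 1,500 × 46.2% = 693
  12–13 yr: 3,150 × 55.2% = 1738.8
  14–17 yr: 1,200 × 60.7% = 728.4
  18+ yr: 4,950 × 61.6% = 3049.2
Estimated total = 7725.6 → 7,730.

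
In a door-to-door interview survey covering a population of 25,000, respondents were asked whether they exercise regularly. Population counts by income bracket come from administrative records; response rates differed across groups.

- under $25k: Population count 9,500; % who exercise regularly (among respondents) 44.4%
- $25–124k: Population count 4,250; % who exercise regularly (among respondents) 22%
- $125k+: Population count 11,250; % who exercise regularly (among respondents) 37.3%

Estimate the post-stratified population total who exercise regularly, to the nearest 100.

Apply each group's respondent rate to its population count:
  under $25k: 9,500 × 44.4% = 4218
  $25–124k: 4,250 × 22% = 935
  $125k+: 11,250 × 37.3% = 4196.25
Estimated total = 9349.25 → 9,300.

9,300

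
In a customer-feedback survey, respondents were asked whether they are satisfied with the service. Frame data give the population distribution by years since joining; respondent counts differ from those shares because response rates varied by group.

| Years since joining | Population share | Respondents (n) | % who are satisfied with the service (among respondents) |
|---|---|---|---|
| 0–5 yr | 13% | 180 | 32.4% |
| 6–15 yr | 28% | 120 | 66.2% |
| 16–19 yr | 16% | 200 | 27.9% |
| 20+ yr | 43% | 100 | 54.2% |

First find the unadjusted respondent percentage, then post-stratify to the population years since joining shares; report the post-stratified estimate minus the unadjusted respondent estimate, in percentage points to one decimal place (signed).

+9.2 percentage points

Without adjustment, the pooled respondent share is:
  (180/600)×32.4 + (120/600)×66.2 + (200/600)×27.9 + (100/600)×54.2 = 41.2933%
Post-stratified estimate weights by population shares:
  0.13×32.4 + 0.28×66.2 + 0.16×27.9 + 0.43×54.2 = 50.518%
Difference = 50.518 − 41.2933 = 9.2247 pp.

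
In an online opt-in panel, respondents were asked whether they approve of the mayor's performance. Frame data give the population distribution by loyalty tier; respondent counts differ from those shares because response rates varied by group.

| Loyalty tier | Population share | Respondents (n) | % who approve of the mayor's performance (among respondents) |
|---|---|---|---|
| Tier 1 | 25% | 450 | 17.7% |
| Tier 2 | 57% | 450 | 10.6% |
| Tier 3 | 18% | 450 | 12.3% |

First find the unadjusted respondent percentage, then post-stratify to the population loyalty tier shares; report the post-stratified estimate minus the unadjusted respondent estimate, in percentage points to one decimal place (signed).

Naive respondent-only estimate (weights = respondent counts):
  (450/1350)×17.7 + (450/1350)×10.6 + (450/1350)×12.3 = 13.5333%
Post-stratified estimate weights by population shares:
  0.25×17.7 + 0.57×10.6 + 0.18×12.3 = 12.681%
Difference = 12.681 − 13.5333 = -0.8523 pp.

-0.9 percentage points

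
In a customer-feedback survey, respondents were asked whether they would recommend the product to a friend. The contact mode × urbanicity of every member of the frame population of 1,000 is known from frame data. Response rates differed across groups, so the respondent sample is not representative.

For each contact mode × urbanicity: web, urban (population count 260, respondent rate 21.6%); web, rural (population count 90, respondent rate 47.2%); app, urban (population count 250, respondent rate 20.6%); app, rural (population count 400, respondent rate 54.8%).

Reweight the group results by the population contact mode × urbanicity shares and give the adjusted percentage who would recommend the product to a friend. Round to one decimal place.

Each cell contributes population-share × respondent value:
  web, urban: (260/1,000) × 21.6 = 5.616
  web, rural: (90/1,000) × 47.2 = 4.248
  app, urban: (250/1,000) × 20.6 = 5.15
  app, rural: (400/1,000) × 54.8 = 21.92
Post-stratified estimate = 36.934 → 36.9%.

36.9%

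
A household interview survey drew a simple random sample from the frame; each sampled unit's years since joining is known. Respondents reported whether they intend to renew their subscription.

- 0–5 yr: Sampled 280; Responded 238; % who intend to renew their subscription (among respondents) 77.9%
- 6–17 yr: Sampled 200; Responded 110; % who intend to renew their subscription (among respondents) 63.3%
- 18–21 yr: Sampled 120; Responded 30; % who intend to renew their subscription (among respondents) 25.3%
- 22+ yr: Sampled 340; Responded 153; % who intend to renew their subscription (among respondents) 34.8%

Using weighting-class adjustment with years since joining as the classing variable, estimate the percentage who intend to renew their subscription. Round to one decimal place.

52.5%

Class response rates: 0–5 yr 238/280 = 85%, 6–17 yr 110/200 = 55%, 18–21 yr 30/120 = 25%, 22+ yr 153/340 = 45%.
Inverse-response-rate weighting restores each class to its sampled count, so class totals weight by n_sampled:
  0–5 yr: 280 × 77.9 = 21,812
  6–17 yr: 200 × 63.3 = 12,660
  18–21 yr: 120 × 25.3 = 3036
  22+ yr: 340 × 34.8 = 11832
Adjusted estimate = 49,340 / 940 = 52.4894 → 52.5%.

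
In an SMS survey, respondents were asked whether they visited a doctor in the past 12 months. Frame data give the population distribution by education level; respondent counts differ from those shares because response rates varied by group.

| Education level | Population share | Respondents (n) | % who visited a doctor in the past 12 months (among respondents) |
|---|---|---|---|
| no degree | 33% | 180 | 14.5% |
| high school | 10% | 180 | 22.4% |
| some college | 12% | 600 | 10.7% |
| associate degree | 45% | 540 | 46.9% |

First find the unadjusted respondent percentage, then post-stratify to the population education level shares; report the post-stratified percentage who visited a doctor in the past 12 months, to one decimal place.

Without adjustment, the pooled respondent share is:
  (180/1500)×14.5 + (180/1500)×22.4 + (600/1500)×10.7 + (540/1500)×46.9 = 25.592%
Reweighting by population education level shares:
  0.33×14.5 + 0.1×22.4 + 0.12×10.7 + 0.45×46.9 = 29.414%

29.4%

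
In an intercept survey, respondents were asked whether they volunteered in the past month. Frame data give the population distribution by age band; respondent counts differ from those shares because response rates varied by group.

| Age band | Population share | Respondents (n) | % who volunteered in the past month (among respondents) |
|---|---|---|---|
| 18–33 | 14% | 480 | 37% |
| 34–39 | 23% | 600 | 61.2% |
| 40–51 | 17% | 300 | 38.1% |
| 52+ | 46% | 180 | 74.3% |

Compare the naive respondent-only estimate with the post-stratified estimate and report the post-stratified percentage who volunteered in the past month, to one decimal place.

Naive respondent-only estimate (weights = respondent counts):
  (480/1560)×37 + (600/1560)×61.2 + (300/1560)×38.1 + (180/1560)×74.3 = 50.8231%
Post-stratifying to population shares instead:
  0.14×37 + 0.23×61.2 + 0.17×38.1 + 0.46×74.3 = 59.911%

59.9%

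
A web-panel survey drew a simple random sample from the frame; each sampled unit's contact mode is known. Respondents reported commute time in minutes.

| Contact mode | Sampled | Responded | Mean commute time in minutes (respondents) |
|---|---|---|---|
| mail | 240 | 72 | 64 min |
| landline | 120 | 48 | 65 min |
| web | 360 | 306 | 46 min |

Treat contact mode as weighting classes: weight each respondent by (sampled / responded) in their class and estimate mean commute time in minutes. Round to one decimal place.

55.2

Response rates by class: mail 72/240 = 30%, landline 48/120 = 40%, web 306/360 = 85%.
With weight = n_sampled/n_responded per class, the weighted class total is n_sampled:
  mail: 240 × 64 = 15,360
  landline: 120 × 65 = 7800
  web: 360 × 46 = 16,560
Adjusted estimate = 39,720 / 720 = 55.1667 → 55.2.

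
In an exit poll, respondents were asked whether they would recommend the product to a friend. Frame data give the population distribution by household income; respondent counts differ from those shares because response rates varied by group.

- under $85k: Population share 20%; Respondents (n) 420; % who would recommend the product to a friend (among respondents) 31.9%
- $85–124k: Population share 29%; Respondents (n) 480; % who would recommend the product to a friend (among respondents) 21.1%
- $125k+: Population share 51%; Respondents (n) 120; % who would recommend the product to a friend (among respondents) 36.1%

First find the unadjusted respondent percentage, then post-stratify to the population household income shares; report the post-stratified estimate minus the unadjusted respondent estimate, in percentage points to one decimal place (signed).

Unadjusted (pooled respondent) estimate weights by respondent counts:
  (420/1020)×31.9 + (480/1020)×21.1 + (120/1020)×36.1 = 27.3118%
Post-stratified estimate weights by population shares:
  0.2×31.9 + 0.29×21.1 + 0.51×36.1 = 30.91%
Difference = 30.91 − 27.3118 = 3.5982 pp.

+3.6 percentage points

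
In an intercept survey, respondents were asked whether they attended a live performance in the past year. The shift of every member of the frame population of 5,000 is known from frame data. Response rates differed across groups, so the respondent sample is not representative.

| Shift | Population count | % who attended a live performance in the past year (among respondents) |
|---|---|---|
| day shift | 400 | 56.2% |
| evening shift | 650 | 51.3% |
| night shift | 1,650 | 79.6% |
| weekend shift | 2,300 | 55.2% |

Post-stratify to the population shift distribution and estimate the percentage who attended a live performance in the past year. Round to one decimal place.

62.8%

Reweight to the known shift distribution:
  day shift: (400/5,000) × 56.2 = 4.496
  evening shift: (650/5,000) × 51.3 = 6.669
  night shift: (1,650/5,000) × 79.6 = 26.268
  weekend shift: (2,300/5,000) × 55.2 = 25.392
Post-stratified estimate = 62.825 → 62.8%.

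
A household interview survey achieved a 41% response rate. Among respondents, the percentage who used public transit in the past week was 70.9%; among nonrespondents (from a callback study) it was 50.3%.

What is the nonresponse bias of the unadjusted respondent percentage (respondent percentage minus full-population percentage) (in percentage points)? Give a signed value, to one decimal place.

Nonresponse fraction = 1 − 0.41 = 0.59.
Bias = (nonresponse fraction) × (respondent percentage − nonrespondent percentage)
     = 0.59 × (70.9 − 50.3) = 0.59 × 20.6 = 12.154.

+12.2 percentage points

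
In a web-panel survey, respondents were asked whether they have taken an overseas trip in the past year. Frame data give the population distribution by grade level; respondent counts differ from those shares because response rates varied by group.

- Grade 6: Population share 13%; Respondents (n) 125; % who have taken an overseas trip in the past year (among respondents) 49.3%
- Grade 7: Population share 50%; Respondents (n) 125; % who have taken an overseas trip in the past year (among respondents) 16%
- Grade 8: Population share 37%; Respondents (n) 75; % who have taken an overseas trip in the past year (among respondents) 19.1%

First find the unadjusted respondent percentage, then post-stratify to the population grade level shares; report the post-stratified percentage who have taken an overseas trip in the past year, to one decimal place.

21.5%

Unadjusted (pooled respondent) estimate weights by respondent counts:
  (125/325)×49.3 + (125/325)×16 + (75/325)×19.1 = 29.5231%
Reweighting by population grade level shares:
  0.13×49.3 + 0.5×16 + 0.37×19.1 = 21.476%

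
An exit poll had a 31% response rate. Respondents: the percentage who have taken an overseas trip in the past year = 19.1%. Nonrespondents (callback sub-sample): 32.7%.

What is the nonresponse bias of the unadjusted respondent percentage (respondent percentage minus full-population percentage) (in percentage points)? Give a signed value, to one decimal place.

Nonresponse fraction = 1 − 0.31 = 0.69.
Bias = (nonresponse fraction) × (respondent percentage − nonrespondent percentage)
     = 0.69 × (19.1 − 32.7) = 0.69 × -13.6 = -9.384.

-9.4 percentage points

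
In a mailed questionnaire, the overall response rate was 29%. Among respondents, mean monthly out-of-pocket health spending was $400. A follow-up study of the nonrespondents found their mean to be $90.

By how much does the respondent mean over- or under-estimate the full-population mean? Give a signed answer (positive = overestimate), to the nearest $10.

Nonresponse fraction = 1 − 0.29 = 0.71.
Bias = (nonresponse fraction) × (respondent mean − nonrespondent mean)
     = 0.71 × (400 − 90) = 0.71 × 310 = 220.1.

+$220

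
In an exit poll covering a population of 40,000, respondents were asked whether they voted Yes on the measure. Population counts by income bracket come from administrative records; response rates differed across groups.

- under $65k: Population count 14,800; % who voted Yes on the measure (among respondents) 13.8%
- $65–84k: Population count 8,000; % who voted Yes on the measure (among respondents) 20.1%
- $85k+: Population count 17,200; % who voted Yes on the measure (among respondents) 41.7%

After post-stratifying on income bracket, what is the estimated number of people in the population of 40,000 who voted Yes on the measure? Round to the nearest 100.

10,800

Apply each group's respondent rate to its population count:
  under $65k: 14,800 × 13.8% = 2042.4
  $65–84k: 8,000 × 20.1% = 1608
  $85k+: 17,200 × 41.7% = 7172.4
Estimated total = 10822.8 → 10,800.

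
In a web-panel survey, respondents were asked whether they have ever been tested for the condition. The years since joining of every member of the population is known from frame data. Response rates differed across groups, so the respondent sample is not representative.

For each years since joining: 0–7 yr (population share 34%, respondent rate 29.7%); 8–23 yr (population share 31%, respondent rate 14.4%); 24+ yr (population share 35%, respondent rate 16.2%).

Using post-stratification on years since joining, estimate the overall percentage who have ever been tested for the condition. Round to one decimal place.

Post-stratification weights by population share, not respondent share:
  0–7 yr: 0.34 × 29.7 = 10.098
  8–23 yr: 0.31 × 14.4 = 4.464
  24+ yr: 0.35 × 16.2 = 5.67
Post-stratified estimate = 20.232 → 20.2%.

20.2%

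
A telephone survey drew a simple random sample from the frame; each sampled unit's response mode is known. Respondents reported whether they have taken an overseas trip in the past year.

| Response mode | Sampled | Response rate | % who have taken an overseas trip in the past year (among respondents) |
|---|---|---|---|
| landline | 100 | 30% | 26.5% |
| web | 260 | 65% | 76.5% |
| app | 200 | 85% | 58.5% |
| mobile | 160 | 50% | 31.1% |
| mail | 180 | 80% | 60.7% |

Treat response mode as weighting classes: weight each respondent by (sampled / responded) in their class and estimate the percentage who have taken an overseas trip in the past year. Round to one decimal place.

Inverse-response-rate weighting restores each class to its sampled count, so class totals weight by n_sampled:
  landline: 100 × 26.5 = 2650
  web: 260 × 76.5 = 19,890
  app: 200 × 58.5 = 11,700
  mobile: 160 × 31.1 = 4976
  mail: 180 × 60.7 = 10,926
Adjusted estimate = 50,142 / 900 = 55.7133 → 55.7%.

55.7%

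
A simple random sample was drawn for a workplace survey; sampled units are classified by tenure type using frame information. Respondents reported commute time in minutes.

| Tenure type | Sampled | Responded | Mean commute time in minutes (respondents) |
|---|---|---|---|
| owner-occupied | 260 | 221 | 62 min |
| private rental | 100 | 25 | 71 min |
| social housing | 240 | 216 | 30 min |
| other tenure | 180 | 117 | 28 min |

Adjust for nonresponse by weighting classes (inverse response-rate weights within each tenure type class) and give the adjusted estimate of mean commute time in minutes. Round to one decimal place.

Class response rates: owner-occupied 221/260 = 85%, private rental 25/100 = 25%, social housing 216/240 = 90%, other tenure 117/180 = 65%.
Each respondent's weight = sampled/responded in their class; summing within a class gives n_sampled, so:
  owner-occupied: 260 × 62 = 16,120
  private rental: 100 × 71 = 7100
  social housing: 240 × 30 = 7200
  other tenure: 180 × 28 = 5040
Adjusted estimate = 35,460 / 780 = 45.4615 → 45.5.

45.5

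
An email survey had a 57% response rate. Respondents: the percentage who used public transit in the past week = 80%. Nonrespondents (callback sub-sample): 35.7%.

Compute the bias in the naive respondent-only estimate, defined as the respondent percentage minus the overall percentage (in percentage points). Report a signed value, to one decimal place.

Nonresponse fraction = 1 − 0.57 = 0.43.
Bias = (nonresponse fraction) × (respondent percentage − nonrespondent percentage)
     = 0.43 × (80 − 35.7) = 0.43 × 44.3 = 19.049.

+19.0 percentage points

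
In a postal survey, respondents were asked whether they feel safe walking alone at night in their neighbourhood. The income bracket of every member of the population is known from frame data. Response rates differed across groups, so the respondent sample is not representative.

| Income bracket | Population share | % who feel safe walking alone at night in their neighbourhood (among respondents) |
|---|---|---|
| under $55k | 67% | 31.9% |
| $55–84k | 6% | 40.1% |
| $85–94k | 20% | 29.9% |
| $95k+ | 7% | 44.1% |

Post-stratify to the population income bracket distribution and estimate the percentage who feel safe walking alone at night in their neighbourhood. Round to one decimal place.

32.8%

Each cell contributes population-share × respondent value:
  under $55k: 0.67 × 31.9 = 21.373
  $55–84k: 0.06 × 40.1 = 2.406
  $85–94k: 0.2 × 29.9 = 5.98
  $95k+: 0.07 × 44.1 = 3.087
Post-stratified estimate = 32.846 → 32.8%.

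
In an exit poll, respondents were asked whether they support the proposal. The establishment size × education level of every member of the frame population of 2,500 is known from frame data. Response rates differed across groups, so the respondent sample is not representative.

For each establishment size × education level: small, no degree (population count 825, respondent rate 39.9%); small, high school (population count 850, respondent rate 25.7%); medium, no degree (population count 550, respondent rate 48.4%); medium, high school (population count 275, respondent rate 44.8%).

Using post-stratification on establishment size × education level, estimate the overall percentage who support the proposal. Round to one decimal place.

37.5%

Each cell contributes population-share × respondent value:
  small, no degree: (825/2,500) × 39.9 = 13.167
  small, high school: (850/2,500) × 25.7 = 8.738
  medium, no degree: (550/2,500) × 48.4 = 10.648
  medium, high school: (275/2,500) × 44.8 = 4.928
Post-stratified estimate = 37.481 → 37.5%.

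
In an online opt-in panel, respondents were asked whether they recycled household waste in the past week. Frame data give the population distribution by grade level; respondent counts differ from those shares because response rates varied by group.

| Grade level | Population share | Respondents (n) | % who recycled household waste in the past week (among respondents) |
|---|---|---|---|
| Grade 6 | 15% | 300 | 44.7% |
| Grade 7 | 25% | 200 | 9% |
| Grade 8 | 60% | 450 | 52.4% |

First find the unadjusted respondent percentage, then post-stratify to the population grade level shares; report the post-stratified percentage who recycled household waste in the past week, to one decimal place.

Unadjusted (pooled respondent) estimate weights by respondent counts:
  (300/950)×44.7 + (200/950)×9 + (450/950)×52.4 = 40.8316%
Post-stratifying to population shares instead:
  0.15×44.7 + 0.25×9 + 0.6×52.4 = 40.395%

40.4%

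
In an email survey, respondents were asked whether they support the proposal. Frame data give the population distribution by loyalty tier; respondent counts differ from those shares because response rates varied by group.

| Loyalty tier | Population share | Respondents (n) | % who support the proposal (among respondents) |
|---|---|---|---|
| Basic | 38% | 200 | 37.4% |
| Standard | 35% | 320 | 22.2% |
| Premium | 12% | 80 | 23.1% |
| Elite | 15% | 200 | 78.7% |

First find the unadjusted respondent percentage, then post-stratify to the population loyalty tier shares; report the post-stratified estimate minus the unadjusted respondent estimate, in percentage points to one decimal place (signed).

Unadjusted (pooled respondent) estimate weights by respondent counts:
  (200/800)×37.4 + (320/800)×22.2 + (80/800)×23.1 + (200/800)×78.7 = 40.215%
Post-stratifying to population shares instead:
  0.38×37.4 + 0.35×22.2 + 0.12×23.1 + 0.15×78.7 = 36.559%
Difference = 36.559 − 40.215 = -3.656 pp.

-3.7 percentage points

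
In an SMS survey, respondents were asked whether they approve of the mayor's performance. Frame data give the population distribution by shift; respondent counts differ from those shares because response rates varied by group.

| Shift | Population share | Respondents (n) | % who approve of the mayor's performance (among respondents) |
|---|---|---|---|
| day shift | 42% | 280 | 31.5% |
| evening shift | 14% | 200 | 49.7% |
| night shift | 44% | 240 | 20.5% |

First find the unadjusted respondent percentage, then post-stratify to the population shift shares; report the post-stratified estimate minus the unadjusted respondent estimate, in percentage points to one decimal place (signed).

Unadjusted (pooled respondent) estimate weights by respondent counts:
  (280/720)×31.5 + (200/720)×49.7 + (240/720)×20.5 = 32.8889%
Post-stratified estimate weights by population shares:
  0.42×31.5 + 0.14×49.7 + 0.44×20.5 = 29.208%
Difference = 29.208 − 32.8889 = -3.6809 pp.

-3.7 percentage points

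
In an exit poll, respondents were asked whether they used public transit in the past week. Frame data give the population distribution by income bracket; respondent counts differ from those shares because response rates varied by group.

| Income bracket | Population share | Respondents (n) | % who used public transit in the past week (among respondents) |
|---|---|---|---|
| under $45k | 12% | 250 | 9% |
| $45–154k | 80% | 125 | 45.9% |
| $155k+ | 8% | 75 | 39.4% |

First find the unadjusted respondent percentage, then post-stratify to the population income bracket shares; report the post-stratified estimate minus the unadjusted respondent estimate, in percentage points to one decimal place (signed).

Unadjusted (pooled respondent) estimate weights by respondent counts:
  (250/450)×9 + (125/450)×45.9 + (75/450)×39.4 = 24.3167%
Post-stratifying to population shares instead:
  0.12×9 + 0.8×45.9 + 0.08×39.4 = 40.952%
Difference = 40.952 − 24.3167 = 16.6353 pp.

+16.6 percentage points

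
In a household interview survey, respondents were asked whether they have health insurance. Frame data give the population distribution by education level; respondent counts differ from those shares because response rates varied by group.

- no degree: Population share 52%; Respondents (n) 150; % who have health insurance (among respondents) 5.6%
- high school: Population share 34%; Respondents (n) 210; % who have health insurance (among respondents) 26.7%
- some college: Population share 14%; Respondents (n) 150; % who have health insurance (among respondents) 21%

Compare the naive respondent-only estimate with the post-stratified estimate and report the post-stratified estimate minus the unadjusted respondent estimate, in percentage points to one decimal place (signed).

-3.9 percentage points

Unadjusted (pooled respondent) estimate weights by respondent counts:
  (150/510)×5.6 + (210/510)×26.7 + (150/510)×21 = 18.8176%
Reweighting by population education level shares:
  0.52×5.6 + 0.34×26.7 + 0.14×21 = 14.93%
Difference = 14.93 − 18.8176 = -3.8876 pp.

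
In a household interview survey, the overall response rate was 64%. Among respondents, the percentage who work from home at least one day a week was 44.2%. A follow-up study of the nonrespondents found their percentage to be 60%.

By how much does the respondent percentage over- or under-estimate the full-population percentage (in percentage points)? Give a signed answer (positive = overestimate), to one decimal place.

Nonresponse fraction = 1 − 0.64 = 0.36.
Bias = (nonresponse fraction) × (respondent percentage − nonrespondent percentage)
     = 0.36 × (44.2 − 60) = 0.36 × -15.8 = -5.688.

-5.7 percentage points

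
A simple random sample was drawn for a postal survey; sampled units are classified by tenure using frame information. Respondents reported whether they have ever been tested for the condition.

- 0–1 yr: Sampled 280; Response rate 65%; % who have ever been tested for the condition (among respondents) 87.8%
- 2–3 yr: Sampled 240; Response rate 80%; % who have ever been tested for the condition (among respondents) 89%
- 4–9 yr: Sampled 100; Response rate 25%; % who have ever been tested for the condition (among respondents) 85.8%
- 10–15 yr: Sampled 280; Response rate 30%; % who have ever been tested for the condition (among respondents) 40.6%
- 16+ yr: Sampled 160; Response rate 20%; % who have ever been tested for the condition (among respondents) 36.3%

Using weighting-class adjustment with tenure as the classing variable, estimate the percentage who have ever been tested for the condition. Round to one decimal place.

67.6%

With weight = n_sampled/n_responded per class, the weighted class total is n_sampled:
  0–1 yr: 280 × 87.8 = 24,584
  2–3 yr: 240 × 89 = 21,360
  4–9 yr: 100 × 85.8 = 8580
  10–15 yr: 280 × 40.6 = 11,368
  16+ yr: 160 × 36.3 = 5808
Adjusted estimate = 71,700 / 1,060 = 67.6415 → 67.6%.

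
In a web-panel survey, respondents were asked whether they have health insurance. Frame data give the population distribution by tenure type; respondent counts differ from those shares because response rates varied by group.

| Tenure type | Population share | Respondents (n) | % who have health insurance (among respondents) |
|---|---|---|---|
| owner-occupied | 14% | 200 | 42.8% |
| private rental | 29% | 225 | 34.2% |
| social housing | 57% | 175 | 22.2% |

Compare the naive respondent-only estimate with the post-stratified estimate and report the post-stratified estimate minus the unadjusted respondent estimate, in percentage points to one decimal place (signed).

Naive respondent-only estimate (weights = respondent counts):
  (200/600)×42.8 + (225/600)×34.2 + (175/600)×22.2 = 33.5667%
Post-stratifying to population shares instead:
  0.14×42.8 + 0.29×34.2 + 0.57×22.2 = 28.564%
Difference = 28.564 − 33.5667 = -5.0027 pp.

-5.0 percentage points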